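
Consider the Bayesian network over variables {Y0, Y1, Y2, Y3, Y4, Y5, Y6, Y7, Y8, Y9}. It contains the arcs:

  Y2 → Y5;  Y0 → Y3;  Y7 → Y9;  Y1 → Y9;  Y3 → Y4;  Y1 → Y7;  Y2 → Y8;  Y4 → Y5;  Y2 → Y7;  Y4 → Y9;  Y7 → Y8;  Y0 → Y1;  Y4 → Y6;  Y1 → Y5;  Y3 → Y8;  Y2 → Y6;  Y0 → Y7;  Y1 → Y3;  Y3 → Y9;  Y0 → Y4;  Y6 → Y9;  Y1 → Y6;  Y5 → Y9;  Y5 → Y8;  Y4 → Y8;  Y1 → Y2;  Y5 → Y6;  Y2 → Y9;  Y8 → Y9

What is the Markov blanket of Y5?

Y5 has parents Y1, Y2, Y4.
Y5's children: Y6, Y8, Y9.
Other parents of Y5's children:
  Y6: Y1, Y2, Y4
  Y8: Y2, Y3, Y4, Y7
  Y9: Y1, Y2, Y3, Y4, Y6, Y7, Y8
Union: {Y1, Y2, Y4} ∪ {Y6, Y8, Y9} ∪ {Y1, Y2, Y3, Y4, Y6, Y7, Y8} = {Y1, Y2, Y3, Y4, Y6, Y7, Y8, Y9}.

{Y1, Y2, Y3, Y4, Y6, Y7, Y8, Y9}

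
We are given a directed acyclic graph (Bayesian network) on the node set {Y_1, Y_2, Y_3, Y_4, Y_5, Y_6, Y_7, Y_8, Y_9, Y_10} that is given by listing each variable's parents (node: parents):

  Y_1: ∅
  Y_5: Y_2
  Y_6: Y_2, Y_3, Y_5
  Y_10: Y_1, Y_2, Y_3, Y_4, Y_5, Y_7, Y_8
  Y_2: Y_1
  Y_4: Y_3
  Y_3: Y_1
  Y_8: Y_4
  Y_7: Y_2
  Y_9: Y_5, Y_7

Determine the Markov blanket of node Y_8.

{Y_1, Y_2, Y_3, Y_4, Y_5, Y_7, Y_10}

By definition, MB(Y_8) is built from Y_8's parents, Y_8's children, and the co-parents of Y_8.
Parents of Y_8: Y_4.
Y_8 has child Y_10.
Other parents of Y_8's children:
  parents(Y_10) \ {Y_8} = {Y_1, Y_2, Y_3, Y_4, Y_5, Y_7}.
Union: {Y_4} ∪ {Y_10} ∪ {Y_1, Y_2, Y_3, Y_4, Y_5, Y_7} = {Y_1, Y_2, Y_3, Y_4, Y_5, Y_7, Y_10}.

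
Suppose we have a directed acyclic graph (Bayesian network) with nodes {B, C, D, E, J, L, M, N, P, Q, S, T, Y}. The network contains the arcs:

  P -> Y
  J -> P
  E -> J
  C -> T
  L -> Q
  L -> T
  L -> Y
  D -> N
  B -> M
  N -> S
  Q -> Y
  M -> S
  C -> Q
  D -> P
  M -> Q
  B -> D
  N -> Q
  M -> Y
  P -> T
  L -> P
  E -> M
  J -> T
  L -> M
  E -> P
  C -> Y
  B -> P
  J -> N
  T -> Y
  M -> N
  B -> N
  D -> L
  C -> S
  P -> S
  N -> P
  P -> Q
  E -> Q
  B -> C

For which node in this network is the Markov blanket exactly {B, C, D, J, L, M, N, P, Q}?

The target node must have every member of {B, C, D, J, L, M, N, P, Q} as a parent, child, or co-parent, and no others.
Parents of E: none; children: J, M, P, Q; co-parents: B, C, D, J, L, M, N, P.
These exactly cover the given set, so the node is E.

E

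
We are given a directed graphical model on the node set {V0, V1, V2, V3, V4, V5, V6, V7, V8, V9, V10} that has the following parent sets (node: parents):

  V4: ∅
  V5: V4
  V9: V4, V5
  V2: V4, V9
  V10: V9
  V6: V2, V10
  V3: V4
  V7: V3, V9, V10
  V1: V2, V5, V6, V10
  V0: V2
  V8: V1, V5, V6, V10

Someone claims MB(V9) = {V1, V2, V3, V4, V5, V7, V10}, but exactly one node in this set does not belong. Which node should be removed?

V1

V9's parents: V4, V5.
Ch(V9) = {V2, V7, V10}.
For each child, the remaining parents (spouses of V9):
  parents(V2) \ {V9} = {V4}.
  V10 has no other parent.
  parents(V7) \ {V9} = {V3, V10}.
MB(V9) = {V2, V3, V4, V5, V7, V10}.
V1 is neither a parent, child, nor co-parent of V9, so it does not belong.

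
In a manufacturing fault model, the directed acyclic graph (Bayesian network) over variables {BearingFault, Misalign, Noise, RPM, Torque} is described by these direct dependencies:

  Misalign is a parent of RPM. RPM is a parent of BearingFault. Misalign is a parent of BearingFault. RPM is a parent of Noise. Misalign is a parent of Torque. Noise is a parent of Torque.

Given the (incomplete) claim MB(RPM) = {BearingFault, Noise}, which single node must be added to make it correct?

A node's Markov blanket = Pa ∪ Ch ∪ (parents of Ch other than the node itself).
Pa(RPM) = {Misalign}.
RPM's children: BearingFault, Noise.
Other parents of RPM's children:
  BearingFault's other parent is Misalign.
  Noise: no additional parents.
MB(RPM) = {BearingFault, Misalign, Noise}.
Comparing with the claimed set, Misalign is missing.

Misalign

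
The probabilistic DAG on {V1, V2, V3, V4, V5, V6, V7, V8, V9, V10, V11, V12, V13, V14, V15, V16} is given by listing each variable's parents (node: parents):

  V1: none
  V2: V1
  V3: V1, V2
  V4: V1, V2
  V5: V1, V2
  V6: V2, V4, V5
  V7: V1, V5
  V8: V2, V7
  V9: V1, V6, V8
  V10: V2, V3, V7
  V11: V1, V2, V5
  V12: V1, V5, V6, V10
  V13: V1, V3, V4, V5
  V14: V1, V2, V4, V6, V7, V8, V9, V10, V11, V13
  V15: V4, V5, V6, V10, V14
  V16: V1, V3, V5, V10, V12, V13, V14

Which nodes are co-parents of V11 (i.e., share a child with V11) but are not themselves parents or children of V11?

{V4, V6, V7, V8, V9, V10, V13}

Children of V11: V14.
  V14: V1, V2, V4, V6, V7, V8, V9, V10, V13
Excluding nodes already adjacent to V11 (V1, V2, V5, V14), the co-parent-only contribution is {V4, V6, V7, V8, V9, V10, V13}.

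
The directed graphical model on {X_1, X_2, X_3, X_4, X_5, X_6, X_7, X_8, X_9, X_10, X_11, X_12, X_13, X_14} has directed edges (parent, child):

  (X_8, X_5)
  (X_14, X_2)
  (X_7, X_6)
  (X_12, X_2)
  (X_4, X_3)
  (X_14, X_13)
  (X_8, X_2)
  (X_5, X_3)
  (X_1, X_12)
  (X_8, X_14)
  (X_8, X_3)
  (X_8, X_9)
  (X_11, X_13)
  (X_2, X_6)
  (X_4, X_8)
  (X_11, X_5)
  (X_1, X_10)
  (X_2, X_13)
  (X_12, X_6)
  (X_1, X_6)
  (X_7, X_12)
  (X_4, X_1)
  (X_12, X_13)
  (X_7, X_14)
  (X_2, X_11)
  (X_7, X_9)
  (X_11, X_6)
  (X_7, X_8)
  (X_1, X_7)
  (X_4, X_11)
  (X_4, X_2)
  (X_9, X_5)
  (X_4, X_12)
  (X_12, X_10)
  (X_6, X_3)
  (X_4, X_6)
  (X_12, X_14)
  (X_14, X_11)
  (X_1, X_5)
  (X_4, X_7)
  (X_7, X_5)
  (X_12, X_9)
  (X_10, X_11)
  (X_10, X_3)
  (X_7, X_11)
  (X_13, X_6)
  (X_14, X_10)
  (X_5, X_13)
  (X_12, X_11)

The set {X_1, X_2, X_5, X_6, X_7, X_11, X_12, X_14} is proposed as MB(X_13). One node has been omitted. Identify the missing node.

X_4

Parents of X_13: X_2, X_5, X_11, X_12, X_14.
X_13's children: X_6.
Parents of each child, excluding X_13:
  X_6: X_1, X_2, X_4, X_7, X_11, X_12
MB(X_13) = {X_1, X_2, X_4, X_5, X_6, X_7, X_11, X_12, X_14}.
Comparing with the claimed set, X_4 is missing.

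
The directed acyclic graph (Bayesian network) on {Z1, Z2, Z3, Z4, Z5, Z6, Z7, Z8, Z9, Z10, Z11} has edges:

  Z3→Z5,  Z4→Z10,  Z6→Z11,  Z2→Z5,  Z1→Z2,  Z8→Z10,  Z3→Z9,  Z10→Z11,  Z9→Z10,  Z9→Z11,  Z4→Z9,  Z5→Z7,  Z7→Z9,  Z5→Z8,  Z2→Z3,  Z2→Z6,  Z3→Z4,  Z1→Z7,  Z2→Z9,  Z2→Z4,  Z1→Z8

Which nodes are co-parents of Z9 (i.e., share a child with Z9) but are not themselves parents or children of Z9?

{Z6, Z8}

Children of Z9: Z10, Z11.
  Z10's other parents are Z4, Z8.
  parents(Z11) \ {Z9} = {Z6, Z10}.
Excluding nodes already adjacent to Z9 (Z2, Z3, Z4, Z7, Z10, Z11), the co-parent-only contribution is {Z6, Z8}.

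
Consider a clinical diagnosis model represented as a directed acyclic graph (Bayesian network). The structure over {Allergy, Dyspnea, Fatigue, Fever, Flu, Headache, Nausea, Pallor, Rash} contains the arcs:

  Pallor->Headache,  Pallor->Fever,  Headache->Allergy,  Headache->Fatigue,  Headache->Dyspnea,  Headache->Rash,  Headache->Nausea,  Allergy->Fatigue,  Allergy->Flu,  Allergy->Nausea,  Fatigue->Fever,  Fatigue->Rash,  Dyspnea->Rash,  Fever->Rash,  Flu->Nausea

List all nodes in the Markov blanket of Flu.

{Allergy, Headache, Nausea}

By definition, MB(Flu) is built from Flu's parents, Flu's children, and the co-parents of Flu.
Children of Flu: Nausea.
Pa(Flu) = {Allergy}.
For each child, the remaining parents (spouses of Flu):
  Nausea also has parents Allergy, Headache.
Union: {Allergy} ∪ {Nausea} ∪ {Allergy, Headache} = {Allergy, Headache, Nausea}.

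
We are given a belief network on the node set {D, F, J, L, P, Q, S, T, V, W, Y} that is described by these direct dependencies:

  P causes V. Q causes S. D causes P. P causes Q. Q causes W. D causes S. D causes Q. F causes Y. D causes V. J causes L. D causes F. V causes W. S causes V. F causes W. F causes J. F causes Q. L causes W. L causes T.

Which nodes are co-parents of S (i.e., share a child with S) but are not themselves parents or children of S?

Children of S: V.
  V also has parents D, P.
Excluding nodes already adjacent to S (D, Q, V), the co-parent-only contribution is {P}.

{P}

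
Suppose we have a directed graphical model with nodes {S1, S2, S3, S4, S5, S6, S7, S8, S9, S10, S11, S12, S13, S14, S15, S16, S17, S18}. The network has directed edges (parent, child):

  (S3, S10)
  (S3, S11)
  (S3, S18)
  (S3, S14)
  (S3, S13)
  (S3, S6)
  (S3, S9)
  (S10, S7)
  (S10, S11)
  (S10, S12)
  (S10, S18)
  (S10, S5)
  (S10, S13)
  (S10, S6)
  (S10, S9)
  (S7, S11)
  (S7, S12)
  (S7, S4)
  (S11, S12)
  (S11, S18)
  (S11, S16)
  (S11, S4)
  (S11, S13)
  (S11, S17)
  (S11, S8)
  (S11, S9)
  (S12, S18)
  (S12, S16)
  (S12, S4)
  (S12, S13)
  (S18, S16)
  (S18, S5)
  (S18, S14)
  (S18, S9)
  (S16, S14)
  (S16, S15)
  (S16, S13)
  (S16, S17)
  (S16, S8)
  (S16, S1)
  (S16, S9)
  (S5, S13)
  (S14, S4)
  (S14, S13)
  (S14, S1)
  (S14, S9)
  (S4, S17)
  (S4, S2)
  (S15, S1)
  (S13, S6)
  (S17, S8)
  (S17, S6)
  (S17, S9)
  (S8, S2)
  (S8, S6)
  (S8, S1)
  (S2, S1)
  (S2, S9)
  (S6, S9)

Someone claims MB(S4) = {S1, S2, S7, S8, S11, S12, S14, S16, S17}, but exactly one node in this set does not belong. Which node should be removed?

The Markov blanket of a node is its parents, its children, and the other parents of its children.
S4 has children S2, S17.
Pa(S4) = {S7, S11, S12, S14}.
Other parents of S4's children:
  parents(S17) \ {S4} = {S11, S16}.
  parents(S2) \ {S4} = {S8}.
MB(S4) = {S2, S7, S8, S11, S12, S14, S16, S17}.
S1 is neither a parent, child, nor co-parent of S4, so it does not belong.

S1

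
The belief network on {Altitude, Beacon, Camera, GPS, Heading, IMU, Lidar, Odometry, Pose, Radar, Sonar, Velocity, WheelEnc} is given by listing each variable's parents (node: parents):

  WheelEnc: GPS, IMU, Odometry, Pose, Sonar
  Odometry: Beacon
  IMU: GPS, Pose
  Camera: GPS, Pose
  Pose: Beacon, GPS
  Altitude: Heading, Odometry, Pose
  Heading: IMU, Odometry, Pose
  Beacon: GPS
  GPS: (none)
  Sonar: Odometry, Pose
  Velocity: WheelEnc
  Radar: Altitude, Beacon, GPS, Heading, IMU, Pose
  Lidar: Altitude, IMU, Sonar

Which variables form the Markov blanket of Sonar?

{Altitude, GPS, IMU, Lidar, Odometry, Pose, WheelEnc}

Sonar's parents: Odometry, Pose.
Sonar's children: Lidar, WheelEnc.
Parents of each child, excluding Sonar:
  WheelEnc: GPS, IMU, Odometry, Pose
  Lidar: Altitude, IMU
So the Markov blanket of Sonar is {Altitude, GPS, IMU, Lidar, Odometry, Pose, WheelEnc}.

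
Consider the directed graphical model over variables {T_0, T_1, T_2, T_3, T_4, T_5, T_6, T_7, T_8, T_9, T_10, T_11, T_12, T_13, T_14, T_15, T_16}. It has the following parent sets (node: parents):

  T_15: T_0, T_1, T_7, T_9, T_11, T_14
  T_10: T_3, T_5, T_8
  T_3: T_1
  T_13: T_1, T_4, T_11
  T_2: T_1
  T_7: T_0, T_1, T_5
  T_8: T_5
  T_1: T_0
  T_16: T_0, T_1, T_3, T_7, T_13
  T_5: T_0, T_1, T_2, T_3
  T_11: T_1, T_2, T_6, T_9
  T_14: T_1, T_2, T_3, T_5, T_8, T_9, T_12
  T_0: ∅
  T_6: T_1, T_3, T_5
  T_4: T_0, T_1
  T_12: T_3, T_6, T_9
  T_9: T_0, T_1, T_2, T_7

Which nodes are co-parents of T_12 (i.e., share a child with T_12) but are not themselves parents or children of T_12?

{T_1, T_2, T_5, T_8}

Children of T_12: T_14.
  T_14: T_1, T_2, T_3, T_5, T_8, T_9
Excluding nodes already adjacent to T_12 (T_3, T_6, T_9, T_14), the co-parent-only contribution is {T_1, T_2, T_5, T_8}.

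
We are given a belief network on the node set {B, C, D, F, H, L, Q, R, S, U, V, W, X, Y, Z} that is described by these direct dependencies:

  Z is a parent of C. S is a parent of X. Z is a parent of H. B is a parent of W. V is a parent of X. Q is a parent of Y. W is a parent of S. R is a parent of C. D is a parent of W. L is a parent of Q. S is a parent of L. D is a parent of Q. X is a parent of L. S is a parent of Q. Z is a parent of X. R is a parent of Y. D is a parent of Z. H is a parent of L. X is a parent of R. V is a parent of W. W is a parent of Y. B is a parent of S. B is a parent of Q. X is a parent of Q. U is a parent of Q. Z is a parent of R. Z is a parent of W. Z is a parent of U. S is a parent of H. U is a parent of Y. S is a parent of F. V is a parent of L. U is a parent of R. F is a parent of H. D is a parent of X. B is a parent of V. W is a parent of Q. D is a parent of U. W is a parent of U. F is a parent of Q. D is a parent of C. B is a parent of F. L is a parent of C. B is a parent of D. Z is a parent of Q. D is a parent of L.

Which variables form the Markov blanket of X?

A node's Markov blanket = Pa ∪ Ch ∪ (parents of Ch other than the node itself).
Pa(X) = {D, S, V, Z}.
Ch(X) = {L, Q, R}.
For each child, the remaining parents (spouses of X):
  R: U, Z
  L: D, H, S, V
  Q: B, D, F, L, S, U, W, Z
MB(X) = {B, D, F, H, L, Q, R, S, U, V, W, Z}.

{B, D, F, H, L, Q, R, S, U, V, W, Z}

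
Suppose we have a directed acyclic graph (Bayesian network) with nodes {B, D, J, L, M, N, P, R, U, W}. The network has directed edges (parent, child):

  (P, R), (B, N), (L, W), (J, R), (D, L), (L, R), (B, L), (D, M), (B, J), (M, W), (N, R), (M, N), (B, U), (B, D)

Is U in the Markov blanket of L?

No

L's parents: B, D.
L has children R, W.
Other parents of L's children:
  parents(R) \ {L} = {J, N, P}.
  W's other parent is M.
MB(L) = {B, D, J, M, N, P, R, W}; U is not in this set.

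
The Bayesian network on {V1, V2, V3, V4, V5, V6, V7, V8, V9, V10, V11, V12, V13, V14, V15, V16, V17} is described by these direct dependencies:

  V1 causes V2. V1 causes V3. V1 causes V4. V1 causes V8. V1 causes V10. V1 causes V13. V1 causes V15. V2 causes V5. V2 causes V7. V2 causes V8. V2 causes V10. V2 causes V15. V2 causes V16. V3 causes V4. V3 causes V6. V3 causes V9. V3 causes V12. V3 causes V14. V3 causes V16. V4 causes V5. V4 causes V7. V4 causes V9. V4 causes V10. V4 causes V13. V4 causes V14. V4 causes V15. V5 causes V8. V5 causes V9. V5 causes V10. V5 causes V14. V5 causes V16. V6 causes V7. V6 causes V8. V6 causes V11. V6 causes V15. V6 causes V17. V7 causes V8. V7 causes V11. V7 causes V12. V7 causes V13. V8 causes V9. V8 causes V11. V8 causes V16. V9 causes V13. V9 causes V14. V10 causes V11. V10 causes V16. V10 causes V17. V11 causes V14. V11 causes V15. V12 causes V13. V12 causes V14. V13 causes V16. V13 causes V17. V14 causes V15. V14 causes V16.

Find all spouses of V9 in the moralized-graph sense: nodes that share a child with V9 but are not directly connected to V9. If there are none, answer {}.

{V1, V7, V11, V12}

Children of V9: V13, V14.
  V13: V1, V4, V7, V12
  V14: V3, V4, V5, V11, V12
Excluding nodes already adjacent to V9 (V3, V4, V5, V8, V13, V14), the co-parent-only contribution is {V1, V7, V11, V12}.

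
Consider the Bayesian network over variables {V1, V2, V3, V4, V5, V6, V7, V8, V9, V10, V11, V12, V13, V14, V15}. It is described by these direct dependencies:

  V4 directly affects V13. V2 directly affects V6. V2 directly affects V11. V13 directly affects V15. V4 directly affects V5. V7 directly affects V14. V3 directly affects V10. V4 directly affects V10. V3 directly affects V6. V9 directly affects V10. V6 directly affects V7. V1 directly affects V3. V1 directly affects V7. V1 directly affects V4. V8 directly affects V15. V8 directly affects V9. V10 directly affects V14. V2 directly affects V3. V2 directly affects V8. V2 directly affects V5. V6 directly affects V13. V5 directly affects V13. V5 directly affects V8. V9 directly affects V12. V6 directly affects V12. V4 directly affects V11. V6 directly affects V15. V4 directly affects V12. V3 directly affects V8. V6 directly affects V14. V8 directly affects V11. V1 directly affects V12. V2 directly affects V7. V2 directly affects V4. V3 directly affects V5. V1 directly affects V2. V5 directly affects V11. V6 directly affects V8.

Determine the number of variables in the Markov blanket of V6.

Pa(V6) = {V2, V3}.
Children of V6: V7, V8, V12, V13, V14, V15.
Parents of each child, excluding V6:
  V7: V1, V2
  V8: V2, V3, V5
  V12: V1, V4, V9
  V13: V4, V5
  V14: V7, V10
  V15: V8, V13
MB(V6) = {V1, V2, V3, V4, V5, V7, V8, V9, V10, V12, V13, V14, V15}, which has 13 nodes.

13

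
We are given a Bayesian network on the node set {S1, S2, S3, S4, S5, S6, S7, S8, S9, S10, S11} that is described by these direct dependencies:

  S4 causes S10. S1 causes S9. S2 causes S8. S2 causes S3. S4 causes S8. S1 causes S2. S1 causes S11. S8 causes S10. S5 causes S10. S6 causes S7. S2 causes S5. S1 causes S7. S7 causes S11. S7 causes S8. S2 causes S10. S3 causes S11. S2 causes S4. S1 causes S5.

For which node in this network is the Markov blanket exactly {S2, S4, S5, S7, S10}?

The target node must have every member of {S2, S4, S5, S7, S10} as a parent, child, or co-parent, and no others.
Parents of S8: S2, S4, S7; children: S10; co-parents: S2, S4, S5.
These exactly cover the given set, so the node is S8.

S8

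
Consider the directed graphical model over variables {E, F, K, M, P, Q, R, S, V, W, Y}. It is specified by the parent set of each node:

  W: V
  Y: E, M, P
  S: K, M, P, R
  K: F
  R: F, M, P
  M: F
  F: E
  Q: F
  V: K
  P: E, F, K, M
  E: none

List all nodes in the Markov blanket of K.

The Markov blanket of a node is its parents, its children, and the other parents of its children.
Parents of K: F.
Ch(K) = {P, S, V}.
Other parents of K's children:
  P: E, F, M
  S: M, P, R
  V: —
Taking the union gives {E, F, M, P, R, S, V}.

{E, F, M, P, R, S, V}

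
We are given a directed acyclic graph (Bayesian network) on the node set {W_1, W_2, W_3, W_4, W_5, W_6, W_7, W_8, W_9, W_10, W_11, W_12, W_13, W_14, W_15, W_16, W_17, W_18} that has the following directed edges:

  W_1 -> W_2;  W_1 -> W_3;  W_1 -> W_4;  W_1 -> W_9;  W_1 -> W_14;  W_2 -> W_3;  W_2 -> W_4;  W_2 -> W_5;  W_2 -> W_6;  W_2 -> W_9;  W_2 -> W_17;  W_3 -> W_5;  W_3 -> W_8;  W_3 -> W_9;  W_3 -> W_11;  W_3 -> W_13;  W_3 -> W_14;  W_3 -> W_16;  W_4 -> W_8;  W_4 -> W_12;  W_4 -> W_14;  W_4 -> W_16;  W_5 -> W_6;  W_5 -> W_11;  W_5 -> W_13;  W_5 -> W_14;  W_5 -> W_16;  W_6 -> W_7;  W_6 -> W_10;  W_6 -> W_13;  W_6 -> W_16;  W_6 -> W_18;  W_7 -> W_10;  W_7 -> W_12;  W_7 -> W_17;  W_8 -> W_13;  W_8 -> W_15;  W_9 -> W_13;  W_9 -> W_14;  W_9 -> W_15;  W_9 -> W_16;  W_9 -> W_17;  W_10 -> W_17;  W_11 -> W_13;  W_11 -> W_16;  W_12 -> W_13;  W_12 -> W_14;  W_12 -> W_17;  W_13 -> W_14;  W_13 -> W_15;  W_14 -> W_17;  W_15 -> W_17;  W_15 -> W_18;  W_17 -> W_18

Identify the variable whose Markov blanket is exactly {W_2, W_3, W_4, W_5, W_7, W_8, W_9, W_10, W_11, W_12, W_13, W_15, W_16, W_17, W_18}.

W_6

The target node must have every member of {W_2, W_3, W_4, W_5, W_7, W_8, W_9, W_10, W_11, W_12, W_13, W_15, W_16, W_17, W_18} as a parent, child, or co-parent, and no others.
Parents of W_6: W_2, W_5; children: W_7, W_10, W_13, W_16, W_18; co-parents: W_3, W_4, W_5, W_7, W_8, W_9, W_11, W_12, W_15, W_17.
These exactly cover the given set, so the node is W_6.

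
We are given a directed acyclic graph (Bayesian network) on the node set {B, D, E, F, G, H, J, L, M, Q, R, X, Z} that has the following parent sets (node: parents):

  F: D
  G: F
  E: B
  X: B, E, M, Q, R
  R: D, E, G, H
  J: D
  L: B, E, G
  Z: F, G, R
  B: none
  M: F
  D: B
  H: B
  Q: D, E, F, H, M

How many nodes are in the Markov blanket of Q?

8

By definition, MB(Q) is built from Q's parents, Q's children, and the co-parents of Q.
Q's parents: D, E, F, H, M.
Children of Q: X.
Co-parents of Q (other parents of its children):
  X also has parents B, E, M, R.
MB(Q) = {B, D, E, F, H, M, R, X}, which has 8 nodes.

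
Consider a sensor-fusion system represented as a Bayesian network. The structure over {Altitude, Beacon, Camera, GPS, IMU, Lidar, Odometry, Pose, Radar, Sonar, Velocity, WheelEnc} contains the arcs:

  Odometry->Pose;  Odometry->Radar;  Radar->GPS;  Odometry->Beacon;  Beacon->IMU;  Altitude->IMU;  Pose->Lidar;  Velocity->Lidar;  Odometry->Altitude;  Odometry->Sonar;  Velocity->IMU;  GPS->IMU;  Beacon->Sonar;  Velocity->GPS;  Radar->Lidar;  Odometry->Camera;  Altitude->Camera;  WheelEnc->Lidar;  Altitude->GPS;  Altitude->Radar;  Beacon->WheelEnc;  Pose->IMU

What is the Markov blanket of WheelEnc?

WheelEnc has parent Beacon.
WheelEnc's children: Lidar.
For each child, the remaining parents (spouses of WheelEnc):
  Lidar also has parents Pose, Radar, Velocity.
Taking the union gives {Beacon, Lidar, Pose, Radar, Velocity}.

{Beacon, Lidar, Pose, Radar, Velocity}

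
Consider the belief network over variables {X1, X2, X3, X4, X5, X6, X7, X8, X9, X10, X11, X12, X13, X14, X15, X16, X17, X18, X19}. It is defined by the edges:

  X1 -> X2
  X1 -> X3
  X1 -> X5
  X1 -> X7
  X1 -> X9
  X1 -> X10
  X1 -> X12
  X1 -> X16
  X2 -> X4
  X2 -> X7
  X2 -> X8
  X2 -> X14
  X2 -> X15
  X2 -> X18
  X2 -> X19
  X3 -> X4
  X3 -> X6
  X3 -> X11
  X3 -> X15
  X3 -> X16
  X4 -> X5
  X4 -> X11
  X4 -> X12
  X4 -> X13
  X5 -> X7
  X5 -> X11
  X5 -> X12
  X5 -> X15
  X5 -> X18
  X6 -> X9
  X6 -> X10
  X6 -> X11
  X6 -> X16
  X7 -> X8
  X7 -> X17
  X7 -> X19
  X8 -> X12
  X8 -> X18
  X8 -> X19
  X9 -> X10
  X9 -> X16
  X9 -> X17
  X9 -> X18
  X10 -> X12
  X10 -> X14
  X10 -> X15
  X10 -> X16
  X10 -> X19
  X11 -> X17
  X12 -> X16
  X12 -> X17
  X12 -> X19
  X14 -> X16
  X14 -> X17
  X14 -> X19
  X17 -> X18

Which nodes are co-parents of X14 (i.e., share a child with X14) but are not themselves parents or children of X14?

Children of X14: X16, X17, X19.
  X16: X1, X3, X6, X9, X10, X12
  X17: X7, X9, X11, X12
  X19: X2, X7, X8, X10, X12
Excluding nodes already adjacent to X14 (X2, X10, X16, X17, X19), the co-parent-only contribution is {X1, X3, X6, X7, X8, X9, X11, X12}.

{X1, X3, X6, X7, X8, X9, X11, X12}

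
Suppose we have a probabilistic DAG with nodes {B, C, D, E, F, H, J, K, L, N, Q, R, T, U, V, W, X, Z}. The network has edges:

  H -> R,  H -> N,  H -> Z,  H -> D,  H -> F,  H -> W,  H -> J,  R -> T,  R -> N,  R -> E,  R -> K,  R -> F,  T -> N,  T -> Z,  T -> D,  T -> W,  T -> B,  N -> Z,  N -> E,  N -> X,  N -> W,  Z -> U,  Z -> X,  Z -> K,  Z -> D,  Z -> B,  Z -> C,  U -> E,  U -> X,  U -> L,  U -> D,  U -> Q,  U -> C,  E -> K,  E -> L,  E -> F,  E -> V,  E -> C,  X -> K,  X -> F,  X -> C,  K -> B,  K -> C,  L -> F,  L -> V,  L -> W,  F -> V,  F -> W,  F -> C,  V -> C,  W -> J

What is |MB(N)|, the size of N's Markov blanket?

N has parents H, R, T.
Children of N: E, W, X, Z.
Other parents of N's children:
  Z: H, T
  E: R, U
  X: U, Z
  W: F, H, L, T
MB(N) = {E, F, H, L, R, T, U, W, X, Z}, which has 10 nodes.

10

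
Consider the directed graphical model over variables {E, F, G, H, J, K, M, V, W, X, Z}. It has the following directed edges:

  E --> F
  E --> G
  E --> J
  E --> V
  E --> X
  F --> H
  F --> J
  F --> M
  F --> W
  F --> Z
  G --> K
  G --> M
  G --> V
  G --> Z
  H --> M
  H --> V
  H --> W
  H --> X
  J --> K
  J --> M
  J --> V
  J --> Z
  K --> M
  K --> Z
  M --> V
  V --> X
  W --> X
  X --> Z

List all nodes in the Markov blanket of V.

Pa(V) = {E, G, H, J, M}.
Ch(V) = {X}.
Co-parents of V (other parents of its children):
  parents(X) \ {V} = {E, H, W}.
Taking the union gives {E, G, H, J, M, W, X}.

{E, G, H, J, M, W, X}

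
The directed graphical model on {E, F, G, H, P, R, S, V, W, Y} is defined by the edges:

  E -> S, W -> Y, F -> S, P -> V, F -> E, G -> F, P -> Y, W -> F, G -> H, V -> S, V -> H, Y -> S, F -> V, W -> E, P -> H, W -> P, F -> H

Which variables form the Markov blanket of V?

Children of V: H, S.
Pa(V) = {F, P}.
Other parents of V's children:
  parents(H) \ {V} = {F, G, P}.
  S's other parents are E, F, Y.
So the Markov blanket of V is {E, F, G, H, P, S, Y}.

{E, F, G, H, P, S, Y}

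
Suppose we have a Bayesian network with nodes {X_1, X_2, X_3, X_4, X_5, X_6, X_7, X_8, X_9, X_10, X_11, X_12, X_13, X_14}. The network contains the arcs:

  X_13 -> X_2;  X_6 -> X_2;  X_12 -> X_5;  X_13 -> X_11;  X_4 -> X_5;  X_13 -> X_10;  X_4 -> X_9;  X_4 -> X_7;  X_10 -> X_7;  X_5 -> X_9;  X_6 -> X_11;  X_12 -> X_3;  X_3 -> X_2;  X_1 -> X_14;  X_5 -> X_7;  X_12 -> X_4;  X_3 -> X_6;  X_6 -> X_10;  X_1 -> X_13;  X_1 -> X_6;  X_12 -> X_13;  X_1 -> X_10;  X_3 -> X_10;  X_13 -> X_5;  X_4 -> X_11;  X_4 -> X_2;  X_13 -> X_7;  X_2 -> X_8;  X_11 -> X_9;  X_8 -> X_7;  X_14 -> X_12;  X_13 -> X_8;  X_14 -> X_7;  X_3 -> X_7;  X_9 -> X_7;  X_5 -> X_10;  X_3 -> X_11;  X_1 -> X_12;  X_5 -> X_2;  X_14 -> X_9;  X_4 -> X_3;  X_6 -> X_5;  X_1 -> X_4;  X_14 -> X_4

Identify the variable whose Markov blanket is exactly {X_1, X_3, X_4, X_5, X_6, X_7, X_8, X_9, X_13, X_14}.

The target node must have every member of {X_1, X_3, X_4, X_5, X_6, X_7, X_8, X_9, X_13, X_14} as a parent, child, or co-parent, and no others.
Parents of X_10: X_1, X_3, X_5, X_6, X_13; children: X_7; co-parents: X_3, X_4, X_5, X_8, X_9, X_13, X_14.
These exactly cover the given set, so the node is X_10.

X_10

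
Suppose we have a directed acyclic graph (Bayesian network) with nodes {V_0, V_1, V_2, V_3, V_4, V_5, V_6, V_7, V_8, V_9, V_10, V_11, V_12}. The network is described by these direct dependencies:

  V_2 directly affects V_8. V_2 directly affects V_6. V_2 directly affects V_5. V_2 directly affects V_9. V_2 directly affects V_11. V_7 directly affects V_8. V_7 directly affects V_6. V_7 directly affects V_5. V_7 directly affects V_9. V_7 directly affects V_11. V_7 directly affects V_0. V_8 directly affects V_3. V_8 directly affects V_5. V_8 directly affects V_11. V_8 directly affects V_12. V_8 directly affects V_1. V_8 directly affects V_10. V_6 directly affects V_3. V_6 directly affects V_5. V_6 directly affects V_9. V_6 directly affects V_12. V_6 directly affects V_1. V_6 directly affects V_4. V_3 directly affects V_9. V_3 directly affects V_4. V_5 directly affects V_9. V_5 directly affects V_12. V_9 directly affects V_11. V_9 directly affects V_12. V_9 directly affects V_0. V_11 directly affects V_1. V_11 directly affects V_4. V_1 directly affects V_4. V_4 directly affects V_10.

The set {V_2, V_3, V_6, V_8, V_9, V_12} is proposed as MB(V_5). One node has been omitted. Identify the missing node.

Parents of V_5: V_2, V_6, V_7, V_8.
V_5's children: V_9, V_12.
Other parents of V_5's children:
  V_9's other parents are V_2, V_3, V_6, V_7.
  V_12 also has parents V_6, V_8, V_9.
MB(V_5) = {V_2, V_3, V_6, V_7, V_8, V_9, V_12}.
Comparing with the claimed set, V_7 is missing.

V_7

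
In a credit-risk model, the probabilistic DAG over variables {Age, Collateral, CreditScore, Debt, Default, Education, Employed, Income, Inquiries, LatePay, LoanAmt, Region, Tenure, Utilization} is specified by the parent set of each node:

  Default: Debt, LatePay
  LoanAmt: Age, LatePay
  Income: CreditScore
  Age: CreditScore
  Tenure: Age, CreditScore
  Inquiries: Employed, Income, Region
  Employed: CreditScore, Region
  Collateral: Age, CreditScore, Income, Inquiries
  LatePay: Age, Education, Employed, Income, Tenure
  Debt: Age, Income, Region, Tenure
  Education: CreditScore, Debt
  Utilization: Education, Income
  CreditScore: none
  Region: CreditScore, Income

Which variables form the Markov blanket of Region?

{Age, CreditScore, Debt, Employed, Income, Inquiries, Tenure}

The Markov blanket of a node is its parents, its children, and the other parents of its children.
Children of Region: Debt, Employed, Inquiries.
Region's parents: CreditScore, Income.
Co-parents of Region (other parents of its children):
  Employed: CreditScore
  Debt: Age, Income, Tenure
  Inquiries: Employed, Income
Union: {CreditScore, Income} ∪ {Debt, Employed, Inquiries} ∪ {Age, CreditScore, Employed, Income, Tenure} = {Age, CreditScore, Debt, Employed, Income, Inquiries, Tenure}.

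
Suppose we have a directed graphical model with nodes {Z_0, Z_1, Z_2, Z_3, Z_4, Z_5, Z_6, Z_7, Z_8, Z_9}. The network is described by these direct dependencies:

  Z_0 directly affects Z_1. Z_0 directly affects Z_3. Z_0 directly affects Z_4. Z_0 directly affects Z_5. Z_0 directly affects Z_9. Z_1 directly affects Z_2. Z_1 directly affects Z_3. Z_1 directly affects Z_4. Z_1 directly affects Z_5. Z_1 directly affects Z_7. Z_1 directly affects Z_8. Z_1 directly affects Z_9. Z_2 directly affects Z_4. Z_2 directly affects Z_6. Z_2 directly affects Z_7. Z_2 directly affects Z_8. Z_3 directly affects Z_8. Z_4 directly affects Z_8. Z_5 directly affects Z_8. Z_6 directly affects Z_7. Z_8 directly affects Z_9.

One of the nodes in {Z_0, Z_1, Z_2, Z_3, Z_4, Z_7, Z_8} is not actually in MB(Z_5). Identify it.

Z_7

Pa(Z_5) = {Z_0, Z_1}.
Z_5 has child Z_8.
Parents of each child, excluding Z_5:
  Z_8: Z_1, Z_2, Z_3, Z_4
MB(Z_5) = {Z_0, Z_1, Z_2, Z_3, Z_4, Z_8}.
Z_7 is neither a parent, child, nor co-parent of Z_5, so it does not belong.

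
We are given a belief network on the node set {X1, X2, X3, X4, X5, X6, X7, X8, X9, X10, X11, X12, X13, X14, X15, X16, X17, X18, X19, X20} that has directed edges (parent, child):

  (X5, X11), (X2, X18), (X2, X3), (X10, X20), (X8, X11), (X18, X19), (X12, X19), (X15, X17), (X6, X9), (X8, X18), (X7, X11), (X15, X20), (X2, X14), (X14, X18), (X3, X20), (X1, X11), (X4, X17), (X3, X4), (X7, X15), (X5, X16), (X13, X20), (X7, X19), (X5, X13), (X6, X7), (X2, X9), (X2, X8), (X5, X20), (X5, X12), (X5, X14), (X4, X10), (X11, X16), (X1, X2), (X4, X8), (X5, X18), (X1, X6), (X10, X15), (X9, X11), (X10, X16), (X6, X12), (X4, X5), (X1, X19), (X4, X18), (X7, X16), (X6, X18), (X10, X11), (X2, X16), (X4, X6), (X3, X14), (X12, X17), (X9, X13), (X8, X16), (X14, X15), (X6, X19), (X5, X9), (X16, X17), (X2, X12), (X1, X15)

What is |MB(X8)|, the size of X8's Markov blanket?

X8's parents: X2, X4.
Ch(X8) = {X11, X16, X18}.
For each child, the remaining parents (spouses of X8):
  X11: X1, X5, X7, X9, X10
  X16: X2, X5, X7, X10, X11
  X18: X2, X4, X5, X6, X14
MB(X8) = {X1, X2, X4, X5, X6, X7, X9, X10, X11, X14, X16, X18}, which has 12 nodes.

12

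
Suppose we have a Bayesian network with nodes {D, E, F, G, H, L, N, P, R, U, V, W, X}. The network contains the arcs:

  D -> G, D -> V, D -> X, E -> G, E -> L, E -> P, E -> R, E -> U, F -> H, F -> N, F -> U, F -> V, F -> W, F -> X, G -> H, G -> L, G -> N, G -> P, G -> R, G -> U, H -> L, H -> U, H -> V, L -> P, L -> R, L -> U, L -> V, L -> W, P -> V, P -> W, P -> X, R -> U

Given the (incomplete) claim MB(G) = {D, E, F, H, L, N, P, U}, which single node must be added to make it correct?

By definition, MB(G) is built from G's parents, G's children, and the co-parents of G.
Pa(G) = {D, E}.
Ch(G) = {H, L, N, P, R, U}.
Co-parents of G (other parents of its children):
  parents(H) \ {G} = {F}.
  parents(L) \ {G} = {E, H}.
  parents(N) \ {G} = {F}.
  P also has parents E, L.
  R's other parents are E, L.
  U's other parents are E, F, H, L, R.
MB(G) = {D, E, F, H, L, N, P, R, U}.
Comparing with the claimed set, R is missing.

R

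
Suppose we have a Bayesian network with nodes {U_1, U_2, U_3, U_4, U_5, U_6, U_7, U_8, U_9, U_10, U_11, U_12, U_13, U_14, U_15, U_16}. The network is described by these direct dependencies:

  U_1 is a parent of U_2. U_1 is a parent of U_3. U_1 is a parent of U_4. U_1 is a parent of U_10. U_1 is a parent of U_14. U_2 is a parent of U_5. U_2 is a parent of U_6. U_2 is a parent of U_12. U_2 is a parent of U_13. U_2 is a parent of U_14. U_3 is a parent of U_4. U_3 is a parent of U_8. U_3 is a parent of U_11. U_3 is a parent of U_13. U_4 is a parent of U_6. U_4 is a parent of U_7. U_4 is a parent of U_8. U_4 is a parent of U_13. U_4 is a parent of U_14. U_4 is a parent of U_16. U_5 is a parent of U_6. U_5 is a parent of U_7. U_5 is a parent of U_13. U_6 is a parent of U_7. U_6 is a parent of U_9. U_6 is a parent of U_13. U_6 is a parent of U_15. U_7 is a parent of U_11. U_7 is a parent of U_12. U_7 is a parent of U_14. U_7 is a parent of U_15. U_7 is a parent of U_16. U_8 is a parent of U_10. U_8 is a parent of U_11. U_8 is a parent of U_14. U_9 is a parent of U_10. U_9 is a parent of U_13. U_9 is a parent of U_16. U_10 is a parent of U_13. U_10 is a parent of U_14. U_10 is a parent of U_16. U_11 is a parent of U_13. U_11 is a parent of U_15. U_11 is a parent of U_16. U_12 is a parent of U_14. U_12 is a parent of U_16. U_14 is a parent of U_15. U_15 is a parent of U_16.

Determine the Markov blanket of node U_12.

The Markov blanket of a node is its parents, its children, and the other parents of its children.
U_12's parents: U_2, U_7.
U_12 has children U_14, U_16.
For each child, the remaining parents (spouses of U_12):
  U_14 also has parents U_1, U_2, U_4, U_7, U_8, U_10.
  U_16's other parents are U_4, U_7, U_9, U_10, U_11, U_15.
So the Markov blanket of U_12 is {U_1, U_2, U_4, U_7, U_8, U_9, U_10, U_11, U_14, U_15, U_16}.

{U_1, U_2, U_4, U_7, U_8, U_9, U_10, U_11, U_14, U_15, U_16}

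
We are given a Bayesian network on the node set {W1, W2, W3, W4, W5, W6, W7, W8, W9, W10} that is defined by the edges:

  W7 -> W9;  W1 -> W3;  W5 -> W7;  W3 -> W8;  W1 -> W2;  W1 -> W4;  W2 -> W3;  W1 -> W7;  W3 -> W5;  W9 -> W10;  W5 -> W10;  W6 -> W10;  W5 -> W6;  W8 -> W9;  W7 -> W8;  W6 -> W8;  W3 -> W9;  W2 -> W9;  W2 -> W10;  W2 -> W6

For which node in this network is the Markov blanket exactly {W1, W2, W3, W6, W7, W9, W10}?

The target node must have every member of {W1, W2, W3, W6, W7, W9, W10} as a parent, child, or co-parent, and no others.
Parents of W5: W3; children: W6, W7, W10; co-parents: W1, W2, W6, W9.
These exactly cover the given set, so the node is W5.

W5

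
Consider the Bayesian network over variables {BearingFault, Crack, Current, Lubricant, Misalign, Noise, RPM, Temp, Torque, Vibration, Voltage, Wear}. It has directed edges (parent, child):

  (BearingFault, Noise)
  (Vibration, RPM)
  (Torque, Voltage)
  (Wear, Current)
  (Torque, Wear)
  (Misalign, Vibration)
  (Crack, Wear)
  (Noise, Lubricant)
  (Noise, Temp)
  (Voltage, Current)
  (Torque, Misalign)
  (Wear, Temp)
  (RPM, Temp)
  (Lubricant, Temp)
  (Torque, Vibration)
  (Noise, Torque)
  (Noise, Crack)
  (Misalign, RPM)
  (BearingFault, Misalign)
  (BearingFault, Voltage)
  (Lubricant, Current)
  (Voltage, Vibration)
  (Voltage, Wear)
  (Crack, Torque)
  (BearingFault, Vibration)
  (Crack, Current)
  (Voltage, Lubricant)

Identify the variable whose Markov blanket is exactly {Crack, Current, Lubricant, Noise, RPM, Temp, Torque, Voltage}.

The target node must have every member of {Crack, Current, Lubricant, Noise, RPM, Temp, Torque, Voltage} as a parent, child, or co-parent, and no others.
Parents of Wear: Crack, Torque, Voltage; children: Current, Temp; co-parents: Crack, Lubricant, Noise, RPM, Voltage.
These exactly cover the given set, so the node is Wear.

Wear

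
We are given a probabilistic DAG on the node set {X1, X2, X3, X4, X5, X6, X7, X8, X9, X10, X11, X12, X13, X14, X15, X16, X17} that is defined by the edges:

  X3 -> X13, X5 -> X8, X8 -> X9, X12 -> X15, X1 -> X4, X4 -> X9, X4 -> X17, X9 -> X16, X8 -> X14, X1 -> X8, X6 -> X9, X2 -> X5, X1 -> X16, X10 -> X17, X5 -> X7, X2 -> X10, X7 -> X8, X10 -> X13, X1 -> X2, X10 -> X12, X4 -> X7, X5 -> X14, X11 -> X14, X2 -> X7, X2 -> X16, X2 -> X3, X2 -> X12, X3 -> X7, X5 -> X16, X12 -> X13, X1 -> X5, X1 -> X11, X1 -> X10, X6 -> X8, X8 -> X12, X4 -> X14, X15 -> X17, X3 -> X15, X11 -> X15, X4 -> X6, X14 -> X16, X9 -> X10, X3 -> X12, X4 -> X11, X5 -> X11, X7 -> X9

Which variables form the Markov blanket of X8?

Pa(X8) = {X1, X5, X6, X7}.
Ch(X8) = {X9, X12, X14}.
Parents of each child, excluding X8:
  X9: X4, X6, X7
  X12: X2, X3, X10
  X14: X4, X5, X11
Union: {X1, X5, X6, X7} ∪ {X9, X12, X14} ∪ {X2, X3, X4, X5, X6, X7, X10, X11} = {X1, X2, X3, X4, X5, X6, X7, X9, X10, X11, X12, X14}.

{X1, X2, X3, X4, X5, X6, X7, X9, X10, X11, X12, X14}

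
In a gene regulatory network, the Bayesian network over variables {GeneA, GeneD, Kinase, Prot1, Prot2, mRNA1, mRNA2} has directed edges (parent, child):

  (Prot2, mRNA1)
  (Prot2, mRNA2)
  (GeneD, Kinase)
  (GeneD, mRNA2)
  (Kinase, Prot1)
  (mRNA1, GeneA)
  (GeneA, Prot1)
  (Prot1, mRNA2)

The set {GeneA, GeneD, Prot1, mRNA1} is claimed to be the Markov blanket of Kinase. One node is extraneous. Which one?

Kinase has parent GeneD.
Children of Kinase: Prot1.
For each child, the remaining parents (spouses of Kinase):
  parents(Prot1) \ {Kinase} = {GeneA}.
MB(Kinase) = {GeneA, GeneD, Prot1}.
mRNA1 is neither a parent, child, nor co-parent of Kinase, so it does not belong.

mRNA1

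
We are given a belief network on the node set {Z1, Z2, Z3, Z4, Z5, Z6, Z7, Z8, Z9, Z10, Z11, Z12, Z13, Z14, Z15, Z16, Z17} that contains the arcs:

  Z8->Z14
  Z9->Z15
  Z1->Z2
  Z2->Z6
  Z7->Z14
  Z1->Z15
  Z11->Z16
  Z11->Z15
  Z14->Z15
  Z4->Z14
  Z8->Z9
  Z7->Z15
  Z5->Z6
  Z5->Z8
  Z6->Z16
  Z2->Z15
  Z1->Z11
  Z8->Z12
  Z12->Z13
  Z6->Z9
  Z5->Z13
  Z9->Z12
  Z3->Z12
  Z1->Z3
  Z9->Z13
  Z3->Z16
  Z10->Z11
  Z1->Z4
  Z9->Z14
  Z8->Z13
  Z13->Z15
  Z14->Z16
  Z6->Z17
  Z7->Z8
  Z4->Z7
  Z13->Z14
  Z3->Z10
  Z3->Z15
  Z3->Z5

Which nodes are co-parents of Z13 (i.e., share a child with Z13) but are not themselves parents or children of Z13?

{Z1, Z2, Z3, Z4, Z7, Z11}

Children of Z13: Z14, Z15.
  Z14's other parents are Z4, Z7, Z8, Z9.
  Z15's other parents are Z1, Z2, Z3, Z7, Z9, Z11, Z14.
Excluding nodes already adjacent to Z13 (Z5, Z8, Z9, Z12, Z14, Z15), the co-parent-only contribution is {Z1, Z2, Z3, Z4, Z7, Z11}.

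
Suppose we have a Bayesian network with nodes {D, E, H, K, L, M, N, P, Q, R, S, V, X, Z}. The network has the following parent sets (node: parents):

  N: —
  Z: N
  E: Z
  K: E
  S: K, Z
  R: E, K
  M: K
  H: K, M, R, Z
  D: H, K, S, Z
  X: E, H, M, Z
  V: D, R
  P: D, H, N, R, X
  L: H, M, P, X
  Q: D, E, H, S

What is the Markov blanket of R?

{D, E, H, K, M, N, P, V, X, Z}

Recall MB(v) = parents ∪ children ∪ spouses, where spouses are the other parents of v's children.
R has children H, P, V.
R has parents E, K.
Other parents of R's children:
  H: K, M, Z
  V: D
  P: D, H, N, X
So the Markov blanket of R is {D, E, H, K, M, N, P, V, X, Z}.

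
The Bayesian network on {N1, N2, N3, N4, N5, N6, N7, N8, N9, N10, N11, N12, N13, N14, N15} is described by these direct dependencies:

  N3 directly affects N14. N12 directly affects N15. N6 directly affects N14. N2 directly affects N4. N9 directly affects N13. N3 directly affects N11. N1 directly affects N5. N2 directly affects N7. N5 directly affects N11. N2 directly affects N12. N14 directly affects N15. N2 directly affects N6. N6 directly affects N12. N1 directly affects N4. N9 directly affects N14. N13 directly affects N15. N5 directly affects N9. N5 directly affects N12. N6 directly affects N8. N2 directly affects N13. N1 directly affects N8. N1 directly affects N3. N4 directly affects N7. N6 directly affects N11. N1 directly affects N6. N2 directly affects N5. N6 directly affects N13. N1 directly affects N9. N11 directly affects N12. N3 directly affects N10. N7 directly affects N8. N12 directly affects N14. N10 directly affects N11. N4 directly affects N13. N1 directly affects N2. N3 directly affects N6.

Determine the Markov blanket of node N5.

{N1, N2, N3, N6, N9, N10, N11, N12}

Parents of N5: N1, N2.
N5 has children N9, N11, N12.
For each child, the remaining parents (spouses of N5):
  parents(N9) \ {N5} = {N1}.
  N11 also has parents N3, N6, N10.
  parents(N12) \ {N5} = {N2, N6, N11}.
Taking the union gives {N1, N2, N3, N6, N9, N10, N11, N12}.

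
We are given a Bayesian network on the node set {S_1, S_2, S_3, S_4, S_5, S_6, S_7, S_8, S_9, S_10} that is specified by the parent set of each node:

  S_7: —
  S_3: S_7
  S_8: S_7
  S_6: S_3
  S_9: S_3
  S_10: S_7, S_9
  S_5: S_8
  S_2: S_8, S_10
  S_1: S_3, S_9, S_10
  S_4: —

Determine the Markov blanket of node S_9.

A node's Markov blanket = Pa ∪ Ch ∪ (parents of Ch other than the node itself).
S_9 has parent S_3.
S_9 has children S_1, S_10.
Parents of each child, excluding S_9:
  parents(S_10) \ {S_9} = {S_7}.
  S_1 also has parents S_3, S_10.
MB(S_9) = {S_1, S_3, S_7, S_10}.

{S_1, S_3, S_7, S_10}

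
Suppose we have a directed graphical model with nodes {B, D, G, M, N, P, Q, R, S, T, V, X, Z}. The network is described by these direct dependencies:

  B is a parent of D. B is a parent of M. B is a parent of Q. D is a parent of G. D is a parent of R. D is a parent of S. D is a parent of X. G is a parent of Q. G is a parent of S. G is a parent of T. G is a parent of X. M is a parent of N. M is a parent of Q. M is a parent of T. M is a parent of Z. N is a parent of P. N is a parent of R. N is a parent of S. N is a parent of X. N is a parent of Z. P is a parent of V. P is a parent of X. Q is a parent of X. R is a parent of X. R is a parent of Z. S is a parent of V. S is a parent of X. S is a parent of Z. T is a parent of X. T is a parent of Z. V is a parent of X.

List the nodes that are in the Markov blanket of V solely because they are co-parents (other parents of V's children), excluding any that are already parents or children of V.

{D, G, N, Q, R, T}

Children of V: X.
  X: D, G, N, P, Q, R, S, T
Excluding nodes already adjacent to V (P, S, X), the co-parent-only contribution is {D, G, N, Q, R, T}.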